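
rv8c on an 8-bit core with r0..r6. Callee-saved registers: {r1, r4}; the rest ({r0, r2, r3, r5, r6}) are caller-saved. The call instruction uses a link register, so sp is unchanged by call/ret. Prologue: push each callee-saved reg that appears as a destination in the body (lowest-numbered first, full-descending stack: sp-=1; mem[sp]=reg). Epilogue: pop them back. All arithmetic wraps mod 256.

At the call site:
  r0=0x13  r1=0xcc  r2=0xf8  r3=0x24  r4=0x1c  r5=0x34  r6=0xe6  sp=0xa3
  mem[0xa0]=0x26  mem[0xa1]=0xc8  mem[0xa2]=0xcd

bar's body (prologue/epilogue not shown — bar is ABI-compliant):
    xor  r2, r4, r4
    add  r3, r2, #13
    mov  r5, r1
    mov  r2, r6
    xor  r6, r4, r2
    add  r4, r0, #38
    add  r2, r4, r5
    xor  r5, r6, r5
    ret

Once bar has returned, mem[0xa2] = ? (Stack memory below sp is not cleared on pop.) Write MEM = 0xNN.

MEM = 0x1c

prologue: push r4 → mem[0xa2]=0x1c, sp=0xa2
body[0] xor  r2, r4, r4 → r2=0x00
body[1] add  r3, r2, #13 → r3=0x0d
body[2] mov  r5, r1 → r5=0xcc
body[3] mov  r2, r6 → r2=0xe6
body[4] xor  r6, r4, r2 → r6=0xfa
body[5] add  r4, r0, #38 → r4=0x39
body[6] add  r2, r4, r5 → r2=0x05
body[7] xor  r5, r6, r5 → r5=0x36
epilogue: pop r4=0x1c, sp=0xa3
prologue pushed ['r4'] at ['0xa2']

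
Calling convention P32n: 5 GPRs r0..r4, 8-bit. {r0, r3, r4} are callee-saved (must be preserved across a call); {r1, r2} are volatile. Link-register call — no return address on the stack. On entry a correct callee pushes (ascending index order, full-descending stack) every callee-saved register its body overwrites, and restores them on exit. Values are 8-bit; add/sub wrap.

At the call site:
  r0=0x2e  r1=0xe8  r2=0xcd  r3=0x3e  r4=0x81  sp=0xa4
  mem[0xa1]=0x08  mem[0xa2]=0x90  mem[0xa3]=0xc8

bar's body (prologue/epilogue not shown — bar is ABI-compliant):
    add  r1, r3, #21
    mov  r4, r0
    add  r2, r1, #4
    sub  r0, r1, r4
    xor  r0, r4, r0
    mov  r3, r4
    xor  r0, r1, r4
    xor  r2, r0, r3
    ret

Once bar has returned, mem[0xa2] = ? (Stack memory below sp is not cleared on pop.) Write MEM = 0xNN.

prologue: push r0 → mem[0xa3]=0x2e, sp=0xa3
prologue: push r3 → mem[0xa2]=0x3e, sp=0xa2
prologue: push r4 → mem[0xa1]=0x81, sp=0xa1
body[0] add  r1, r3, #21 → r1=0x53
body[1] mov  r4, r0 → r4=0x2e
body[2] add  r2, r1, #4 → r2=0x57
body[3] sub  r0, r1, r4 → r0=0x25
body[4] xor  r0, r4, r0 → r0=0x0b
body[5] mov  r3, r4 → r3=0x2e
body[6] xor  r0, r1, r4 → r0=0x7d
body[7] xor  r2, r0, r3 → r2=0x53
epilogue: pop r4=0x81, sp=0xa2
epilogue: pop r3=0x3e, sp=0xa3
epilogue: pop r0=0x2e, sp=0xa4
prologue pushed ['r0', 'r3', 'r4'] at ['0xa3', '0xa2', '0xa1']

MEM = 0x3e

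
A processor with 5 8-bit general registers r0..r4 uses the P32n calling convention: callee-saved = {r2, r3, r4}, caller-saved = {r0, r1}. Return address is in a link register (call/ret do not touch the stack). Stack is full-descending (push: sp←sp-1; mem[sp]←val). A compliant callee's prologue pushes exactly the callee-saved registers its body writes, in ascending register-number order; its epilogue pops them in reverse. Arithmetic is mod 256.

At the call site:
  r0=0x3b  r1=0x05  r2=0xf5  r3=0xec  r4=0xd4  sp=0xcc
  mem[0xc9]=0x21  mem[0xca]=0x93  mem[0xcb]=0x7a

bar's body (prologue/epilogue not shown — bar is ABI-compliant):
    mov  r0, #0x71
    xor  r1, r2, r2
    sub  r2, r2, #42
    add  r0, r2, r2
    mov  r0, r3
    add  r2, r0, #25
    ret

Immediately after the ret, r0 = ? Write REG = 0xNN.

prologue: push r2 → mem[0xcb]=0xf5, sp=0xcb
body[0] mov  r0, #0x71 → r0=0x71
body[1] xor  r1, r2, r2 → r1=0x00
body[2] sub  r2, r2, #42 → r2=0xcb
body[3] add  r0, r2, r2 → r0=0x96
body[4] mov  r0, r3 → r0=0xec
body[5] add  r2, r0, #25 → r2=0x05
epilogue: pop r2=0xf5, sp=0xcc
r0 is caller-saved → body value

REG = 0xec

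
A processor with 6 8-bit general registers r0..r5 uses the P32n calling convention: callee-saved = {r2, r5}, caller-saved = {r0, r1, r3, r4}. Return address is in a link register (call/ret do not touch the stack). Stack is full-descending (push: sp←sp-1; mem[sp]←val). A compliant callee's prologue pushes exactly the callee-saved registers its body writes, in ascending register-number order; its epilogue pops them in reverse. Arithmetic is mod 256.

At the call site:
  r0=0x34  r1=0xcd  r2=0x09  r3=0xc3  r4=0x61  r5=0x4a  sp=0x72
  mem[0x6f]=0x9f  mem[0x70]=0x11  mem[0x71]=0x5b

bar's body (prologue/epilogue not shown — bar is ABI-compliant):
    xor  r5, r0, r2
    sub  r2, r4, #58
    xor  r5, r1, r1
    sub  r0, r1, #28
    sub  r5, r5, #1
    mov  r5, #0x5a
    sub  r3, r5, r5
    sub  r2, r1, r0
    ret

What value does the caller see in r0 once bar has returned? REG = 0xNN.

REG = 0xb1

prologue: push r2 → mem[0x71]=0x09, sp=0x71
prologue: push r5 → mem[0x70]=0x4a, sp=0x70
body[0] xor  r5, r0, r2 → r5=0x3d
body[1] sub  r2, r4, #58 → r2=0x27
body[2] xor  r5, r1, r1 → r5=0x00
body[3] sub  r0, r1, #28 → r0=0xb1
body[4] sub  r5, r5, #1 → r5=0xff
body[5] mov  r5, #0x5a → r5=0x5a
body[6] sub  r3, r5, r5 → r3=0x00
body[7] sub  r2, r1, r0 → r2=0x1c
epilogue: pop r5=0x4a, sp=0x71
epilogue: pop r2=0x09, sp=0x72
r0 is caller-saved → body value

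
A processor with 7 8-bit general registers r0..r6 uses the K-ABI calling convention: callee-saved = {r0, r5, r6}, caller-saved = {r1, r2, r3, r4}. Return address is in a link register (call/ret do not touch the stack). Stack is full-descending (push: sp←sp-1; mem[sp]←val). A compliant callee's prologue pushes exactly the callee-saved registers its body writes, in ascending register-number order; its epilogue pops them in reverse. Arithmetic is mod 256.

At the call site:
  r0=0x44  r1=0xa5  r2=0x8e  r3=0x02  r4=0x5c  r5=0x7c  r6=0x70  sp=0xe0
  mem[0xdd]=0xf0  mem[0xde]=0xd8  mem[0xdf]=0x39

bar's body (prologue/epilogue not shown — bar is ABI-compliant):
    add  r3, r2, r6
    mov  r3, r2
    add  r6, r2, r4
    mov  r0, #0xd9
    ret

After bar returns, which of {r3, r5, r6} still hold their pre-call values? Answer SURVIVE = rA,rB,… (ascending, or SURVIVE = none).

prologue: push r0 → mem[0xdf]=0x44, sp=0xdf
prologue: push r6 → mem[0xde]=0x70, sp=0xde
body[0] add  r3, r2, r6 → r3=0xfe
body[1] mov  r3, r2 → r3=0x8e
body[2] add  r6, r2, r4 → r6=0xea
body[3] mov  r0, #0xd9 → r0=0xd9
epilogue: pop r6=0x70, sp=0xdf
epilogue: pop r0=0x44, sp=0xe0
r3: caller-saved, written=True
r5: callee-saved, written=False
r6: callee-saved, written=True

SURVIVE = r5,r6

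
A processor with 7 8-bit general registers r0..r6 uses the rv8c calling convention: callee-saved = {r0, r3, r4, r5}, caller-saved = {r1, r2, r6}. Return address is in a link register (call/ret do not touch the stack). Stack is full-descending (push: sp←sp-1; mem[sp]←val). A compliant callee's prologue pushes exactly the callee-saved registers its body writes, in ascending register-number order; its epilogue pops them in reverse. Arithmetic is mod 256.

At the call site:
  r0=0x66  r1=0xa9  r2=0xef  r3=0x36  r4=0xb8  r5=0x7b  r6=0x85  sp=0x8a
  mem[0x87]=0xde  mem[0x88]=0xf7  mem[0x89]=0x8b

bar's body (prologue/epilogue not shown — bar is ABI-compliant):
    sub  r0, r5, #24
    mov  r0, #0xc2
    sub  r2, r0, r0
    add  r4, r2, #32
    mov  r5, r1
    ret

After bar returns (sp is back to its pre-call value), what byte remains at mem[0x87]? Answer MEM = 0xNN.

MEM = 0x7b

prologue: push r0 → mem[0x89]=0x66, sp=0x89
prologue: push r4 → mem[0x88]=0xb8, sp=0x88
prologue: push r5 → mem[0x87]=0x7b, sp=0x87
body[0] sub  r0, r5, #24 → r0=0x63
body[1] mov  r0, #0xc2 → r0=0xc2
body[2] sub  r2, r0, r0 → r2=0x00
body[3] add  r4, r2, #32 → r4=0x20
body[4] mov  r5, r1 → r5=0xa9
epilogue: pop r5=0x7b, sp=0x88
epilogue: pop r4=0xb8, sp=0x89
epilogue: pop r0=0x66, sp=0x8a
prologue pushed ['r0', 'r4', 'r5'] at ['0x89', '0x88', '0x87']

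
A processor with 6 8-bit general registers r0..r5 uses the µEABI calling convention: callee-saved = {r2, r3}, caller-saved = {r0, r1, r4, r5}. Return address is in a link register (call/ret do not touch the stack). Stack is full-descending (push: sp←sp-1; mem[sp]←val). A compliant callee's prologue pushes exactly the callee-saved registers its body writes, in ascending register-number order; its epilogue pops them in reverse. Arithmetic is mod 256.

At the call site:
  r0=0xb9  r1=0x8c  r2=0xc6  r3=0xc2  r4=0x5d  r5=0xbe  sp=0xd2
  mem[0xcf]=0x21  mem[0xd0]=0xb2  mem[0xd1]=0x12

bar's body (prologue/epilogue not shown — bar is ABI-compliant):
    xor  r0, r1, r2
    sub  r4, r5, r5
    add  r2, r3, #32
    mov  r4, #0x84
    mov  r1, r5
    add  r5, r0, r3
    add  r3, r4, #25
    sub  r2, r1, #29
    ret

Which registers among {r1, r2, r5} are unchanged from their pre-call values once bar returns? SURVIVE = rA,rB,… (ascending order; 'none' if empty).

prologue: push r2 → mem[0xd1]=0xc6, sp=0xd1
prologue: push r3 → mem[0xd0]=0xc2, sp=0xd0
body[0] xor  r0, r1, r2 → r0=0x4a
body[1] sub  r4, r5, r5 → r4=0x00
body[2] add  r2, r3, #32 → r2=0xe2
body[3] mov  r4, #0x84 → r4=0x84
body[4] mov  r1, r5 → r1=0xbe
body[5] add  r5, r0, r3 → r5=0x0c
body[6] add  r3, r4, #25 → r3=0x9d
body[7] sub  r2, r1, #29 → r2=0xa1
epilogue: pop r3=0xc2, sp=0xd1
epilogue: pop r2=0xc6, sp=0xd2
r1: caller-saved, written=True
r2: callee-saved, written=True
r5: caller-saved, written=True

SURVIVE = r2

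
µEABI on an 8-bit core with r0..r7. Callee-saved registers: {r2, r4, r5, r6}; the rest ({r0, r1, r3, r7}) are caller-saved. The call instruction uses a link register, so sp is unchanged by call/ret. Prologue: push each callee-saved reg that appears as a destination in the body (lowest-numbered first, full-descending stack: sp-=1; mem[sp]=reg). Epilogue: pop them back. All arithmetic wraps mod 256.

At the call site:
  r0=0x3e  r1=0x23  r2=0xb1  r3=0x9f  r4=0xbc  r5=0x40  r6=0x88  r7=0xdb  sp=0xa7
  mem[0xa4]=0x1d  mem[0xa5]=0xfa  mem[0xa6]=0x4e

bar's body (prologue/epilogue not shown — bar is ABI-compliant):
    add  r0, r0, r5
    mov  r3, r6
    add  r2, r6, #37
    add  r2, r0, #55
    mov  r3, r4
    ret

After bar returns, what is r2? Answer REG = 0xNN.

REG = 0xb1

prologue: push r2 -> mem[0xa6]=0xb1, sp=0xa6
body[0] add  r0, r0, r5 -> r0=0x7e
body[1] mov  r3, r6 -> r3=0x88
body[2] add  r2, r6, #37 -> r2=0xad
body[3] add  r2, r0, #55 -> r2=0xb5
body[4] mov  r3, r4 -> r3=0xbc
epilogue: pop r2=0xb1, sp=0xa7
r2 is callee-saved -> restored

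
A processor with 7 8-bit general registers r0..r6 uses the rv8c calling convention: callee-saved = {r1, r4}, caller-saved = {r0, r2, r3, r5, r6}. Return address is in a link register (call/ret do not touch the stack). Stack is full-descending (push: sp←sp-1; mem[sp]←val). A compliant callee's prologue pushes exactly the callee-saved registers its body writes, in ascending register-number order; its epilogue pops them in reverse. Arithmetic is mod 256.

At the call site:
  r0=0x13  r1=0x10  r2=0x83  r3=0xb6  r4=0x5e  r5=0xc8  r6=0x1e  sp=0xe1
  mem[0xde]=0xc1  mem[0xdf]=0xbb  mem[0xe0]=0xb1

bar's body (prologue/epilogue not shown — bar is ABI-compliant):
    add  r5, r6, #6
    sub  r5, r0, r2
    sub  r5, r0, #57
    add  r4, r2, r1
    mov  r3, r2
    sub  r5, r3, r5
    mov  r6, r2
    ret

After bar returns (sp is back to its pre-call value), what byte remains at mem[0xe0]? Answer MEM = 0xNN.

MEM = 0x5e

prologue: push r4 → mem[0xe0]=0x5e, sp=0xe0
body[0] add  r5, r6, #6 → r5=0x24
body[1] sub  r5, r0, r2 → r5=0x90
body[2] sub  r5, r0, #57 → r5=0xda
body[3] add  r4, r2, r1 → r4=0x93
body[4] mov  r3, r2 → r3=0x83
body[5] sub  r5, r3, r5 → r5=0xa9
body[6] mov  r6, r2 → r6=0x83
epilogue: pop r4=0x5e, sp=0xe1
prologue pushed ['r4'] at ['0xe0']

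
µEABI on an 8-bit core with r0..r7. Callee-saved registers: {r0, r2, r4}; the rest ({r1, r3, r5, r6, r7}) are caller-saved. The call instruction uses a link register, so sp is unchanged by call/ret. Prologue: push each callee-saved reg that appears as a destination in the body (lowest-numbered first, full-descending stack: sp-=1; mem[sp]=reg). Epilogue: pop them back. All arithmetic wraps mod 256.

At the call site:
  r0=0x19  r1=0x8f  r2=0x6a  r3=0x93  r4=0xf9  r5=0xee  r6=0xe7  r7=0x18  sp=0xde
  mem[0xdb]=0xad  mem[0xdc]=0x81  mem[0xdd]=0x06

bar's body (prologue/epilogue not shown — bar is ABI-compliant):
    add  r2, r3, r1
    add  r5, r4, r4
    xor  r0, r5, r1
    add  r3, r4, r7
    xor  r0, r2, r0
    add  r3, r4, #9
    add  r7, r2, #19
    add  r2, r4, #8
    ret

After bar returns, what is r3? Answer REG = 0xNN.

REG = 0x02

prologue: push r0 → mem[0xdd]=0x19, sp=0xdd
prologue: push r2 → mem[0xdc]=0x6a, sp=0xdc
body[0] add  r2, r3, r1 → r2=0x22
body[1] add  r5, r4, r4 → r5=0xf2
body[2] xor  r0, r5, r1 → r0=0x7d
body[3] add  r3, r4, r7 → r3=0x11
body[4] xor  r0, r2, r0 → r0=0x5f
body[5] add  r3, r4, #9 → r3=0x02
body[6] add  r7, r2, #19 → r7=0x35
body[7] add  r2, r4, #8 → r2=0x01
epilogue: pop r2=0x6a, sp=0xdd
epilogue: pop r0=0x19, sp=0xde
r3 is caller-saved → body value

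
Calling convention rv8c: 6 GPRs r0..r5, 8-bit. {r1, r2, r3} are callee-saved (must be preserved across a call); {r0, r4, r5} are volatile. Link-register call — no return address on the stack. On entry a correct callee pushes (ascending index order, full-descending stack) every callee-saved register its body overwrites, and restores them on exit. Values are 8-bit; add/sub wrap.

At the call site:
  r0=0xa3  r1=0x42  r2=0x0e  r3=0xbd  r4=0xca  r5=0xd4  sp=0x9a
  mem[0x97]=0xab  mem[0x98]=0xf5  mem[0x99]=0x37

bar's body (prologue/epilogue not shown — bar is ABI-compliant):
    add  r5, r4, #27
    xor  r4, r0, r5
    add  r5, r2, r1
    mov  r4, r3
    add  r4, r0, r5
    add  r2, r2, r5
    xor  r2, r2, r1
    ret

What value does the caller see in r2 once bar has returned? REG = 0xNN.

prologue: push r2 → mem[0x99]=0x0e, sp=0x99
body[0] add  r5, r4, #27 → r5=0xe5
body[1] xor  r4, r0, r5 → r4=0x46
body[2] add  r5, r2, r1 → r5=0x50
body[3] mov  r4, r3 → r4=0xbd
body[4] add  r4, r0, r5 → r4=0xf3
body[5] add  r2, r2, r5 → r2=0x5e
body[6] xor  r2, r2, r1 → r2=0x1c
epilogue: pop r2=0x0e, sp=0x9a
r2 is callee-saved → restored

REG = 0x0e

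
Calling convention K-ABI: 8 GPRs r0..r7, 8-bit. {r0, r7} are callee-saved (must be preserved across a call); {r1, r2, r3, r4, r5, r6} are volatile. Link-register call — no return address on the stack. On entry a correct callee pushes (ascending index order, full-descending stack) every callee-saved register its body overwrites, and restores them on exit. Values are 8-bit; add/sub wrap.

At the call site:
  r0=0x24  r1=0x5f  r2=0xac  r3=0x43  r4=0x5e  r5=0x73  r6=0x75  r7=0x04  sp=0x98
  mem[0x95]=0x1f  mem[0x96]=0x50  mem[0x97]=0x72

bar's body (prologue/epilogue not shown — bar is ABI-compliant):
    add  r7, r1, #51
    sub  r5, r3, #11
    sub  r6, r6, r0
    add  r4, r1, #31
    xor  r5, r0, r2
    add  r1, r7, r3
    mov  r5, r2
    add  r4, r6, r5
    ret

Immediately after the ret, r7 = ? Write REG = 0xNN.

prologue: push r7 -> mem[0x97]=0x04, sp=0x97
body[0] add  r7, r1, #51 -> r7=0x92
body[1] sub  r5, r3, #11 -> r5=0x38
body[2] sub  r6, r6, r0 -> r6=0x51
body[3] add  r4, r1, #31 -> r4=0x7e
body[4] xor  r5, r0, r2 -> r5=0x88
body[5] add  r1, r7, r3 -> r1=0xd5
body[6] mov  r5, r2 -> r5=0xac
body[7] add  r4, r6, r5 -> r4=0xfd
epilogue: pop r7=0x04, sp=0x98
r7 is callee-saved -> restored

REG = 0x04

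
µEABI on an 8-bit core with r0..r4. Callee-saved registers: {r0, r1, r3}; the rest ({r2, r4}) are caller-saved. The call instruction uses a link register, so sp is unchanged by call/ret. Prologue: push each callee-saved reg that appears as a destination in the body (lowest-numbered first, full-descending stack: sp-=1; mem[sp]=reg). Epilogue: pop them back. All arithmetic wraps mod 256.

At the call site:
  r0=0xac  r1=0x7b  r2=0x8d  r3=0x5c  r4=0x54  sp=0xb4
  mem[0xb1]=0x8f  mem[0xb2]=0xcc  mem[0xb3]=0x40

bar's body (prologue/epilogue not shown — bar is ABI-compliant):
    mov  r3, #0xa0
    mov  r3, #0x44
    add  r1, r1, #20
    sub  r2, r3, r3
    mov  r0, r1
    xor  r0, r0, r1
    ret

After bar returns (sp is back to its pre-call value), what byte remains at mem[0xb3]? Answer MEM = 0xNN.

prologue: push r0 → mem[0xb3]=0xac, sp=0xb3
prologue: push r1 → mem[0xb2]=0x7b, sp=0xb2
prologue: push r3 → mem[0xb1]=0x5c, sp=0xb1
body[0] mov  r3, #0xa0 → r3=0xa0
body[1] mov  r3, #0x44 → r3=0x44
body[2] add  r1, r1, #20 → r1=0x8f
body[3] sub  r2, r3, r3 → r2=0x00
body[4] mov  r0, r1 → r0=0x8f
body[5] xor  r0, r0, r1 → r0=0x00
epilogue: pop r3=0x5c, sp=0xb2
epilogue: pop r1=0x7b, sp=0xb3
epilogue: pop r0=0xac, sp=0xb4
prologue pushed ['r0', 'r1', 'r3'] at ['0xb3', '0xb2', '0xb1']

MEM = 0xac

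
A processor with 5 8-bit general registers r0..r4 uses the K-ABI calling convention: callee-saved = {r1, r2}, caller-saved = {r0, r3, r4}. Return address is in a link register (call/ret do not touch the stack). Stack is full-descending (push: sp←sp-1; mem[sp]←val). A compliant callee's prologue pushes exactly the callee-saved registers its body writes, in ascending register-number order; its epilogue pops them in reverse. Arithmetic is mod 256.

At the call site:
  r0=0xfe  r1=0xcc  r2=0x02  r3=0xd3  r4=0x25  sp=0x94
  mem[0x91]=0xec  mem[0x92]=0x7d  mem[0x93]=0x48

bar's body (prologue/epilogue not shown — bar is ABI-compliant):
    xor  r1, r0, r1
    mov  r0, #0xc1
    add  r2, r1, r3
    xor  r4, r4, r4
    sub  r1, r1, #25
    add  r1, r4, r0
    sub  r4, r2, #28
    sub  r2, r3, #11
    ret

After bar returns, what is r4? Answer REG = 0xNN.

prologue: push r1 → mem[0x93]=0xcc, sp=0x93
prologue: push r2 → mem[0x92]=0x02, sp=0x92
body[0] xor  r1, r0, r1 → r1=0x32
body[1] mov  r0, #0xc1 → r0=0xc1
body[2] add  r2, r1, r3 → r2=0x05
body[3] xor  r4, r4, r4 → r4=0x00
body[4] sub  r1, r1, #25 → r1=0x19
body[5] add  r1, r4, r0 → r1=0xc1
body[6] sub  r4, r2, #28 → r4=0xe9
body[7] sub  r2, r3, #11 → r2=0xc8
epilogue: pop r2=0x02, sp=0x93
epilogue: pop r1=0xcc, sp=0x94
r4 is caller-saved → body value

REG = 0xe9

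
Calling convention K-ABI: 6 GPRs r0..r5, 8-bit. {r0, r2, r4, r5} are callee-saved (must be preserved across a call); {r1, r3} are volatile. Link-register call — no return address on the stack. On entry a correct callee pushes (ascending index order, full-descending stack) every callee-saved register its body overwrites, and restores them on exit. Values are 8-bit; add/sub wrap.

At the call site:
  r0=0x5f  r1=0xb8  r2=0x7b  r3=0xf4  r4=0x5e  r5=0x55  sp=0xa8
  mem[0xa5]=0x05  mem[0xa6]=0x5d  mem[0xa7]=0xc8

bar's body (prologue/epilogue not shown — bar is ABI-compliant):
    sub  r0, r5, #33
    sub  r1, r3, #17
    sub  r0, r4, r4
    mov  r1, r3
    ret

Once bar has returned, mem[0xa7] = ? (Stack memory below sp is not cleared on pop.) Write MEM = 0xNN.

prologue: push r0 → mem[0xa7]=0x5f, sp=0xa7
body[0] sub  r0, r5, #33 → r0=0x34
body[1] sub  r1, r3, #17 → r1=0xe3
body[2] sub  r0, r4, r4 → r0=0x00
body[3] mov  r1, r3 → r1=0xf4
epilogue: pop r0=0x5f, sp=0xa8
prologue pushed ['r0'] at ['0xa7']

MEM = 0x5f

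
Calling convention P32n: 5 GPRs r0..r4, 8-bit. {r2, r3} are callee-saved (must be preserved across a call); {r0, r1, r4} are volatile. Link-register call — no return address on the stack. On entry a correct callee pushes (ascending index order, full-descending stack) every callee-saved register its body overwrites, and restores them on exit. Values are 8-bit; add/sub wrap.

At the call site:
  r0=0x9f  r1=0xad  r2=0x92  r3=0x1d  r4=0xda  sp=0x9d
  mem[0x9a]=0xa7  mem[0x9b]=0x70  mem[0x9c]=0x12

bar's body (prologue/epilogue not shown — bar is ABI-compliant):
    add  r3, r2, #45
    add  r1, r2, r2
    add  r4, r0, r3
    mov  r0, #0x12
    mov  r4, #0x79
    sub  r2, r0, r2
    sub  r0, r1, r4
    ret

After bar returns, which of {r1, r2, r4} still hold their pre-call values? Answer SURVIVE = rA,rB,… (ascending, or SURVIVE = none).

SURVIVE = r2

prologue: push r2 → mem[0x9c]=0x92, sp=0x9c
prologue: push r3 → mem[0x9b]=0x1d, sp=0x9b
body[0] add  r3, r2, #45 → r3=0xbf
body[1] add  r1, r2, r2 → r1=0x24
body[2] add  r4, r0, r3 → r4=0x5e
body[3] mov  r0, #0x12 → r0=0x12
body[4] mov  r4, #0x79 → r4=0x79
body[5] sub  r2, r0, r2 → r2=0x80
body[6] sub  r0, r1, r4 → r0=0xab
epilogue: pop r3=0x1d, sp=0x9c
epilogue: pop r2=0x92, sp=0x9d
r1: caller-saved, written=True
r2: callee-saved, written=True
r4: caller-saved, written=True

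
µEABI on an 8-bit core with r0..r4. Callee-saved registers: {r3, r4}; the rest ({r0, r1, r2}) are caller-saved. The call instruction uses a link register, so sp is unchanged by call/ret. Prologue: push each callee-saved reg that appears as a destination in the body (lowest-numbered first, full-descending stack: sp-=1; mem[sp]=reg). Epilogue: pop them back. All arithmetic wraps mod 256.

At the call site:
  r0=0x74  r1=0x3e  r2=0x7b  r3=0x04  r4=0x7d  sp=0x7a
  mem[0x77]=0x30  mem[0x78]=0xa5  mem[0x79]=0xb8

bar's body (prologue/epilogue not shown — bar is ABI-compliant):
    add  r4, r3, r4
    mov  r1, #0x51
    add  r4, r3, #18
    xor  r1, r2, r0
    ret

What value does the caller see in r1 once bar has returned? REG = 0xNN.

prologue: push r4 → mem[0x79]=0x7d, sp=0x79
body[0] add  r4, r3, r4 → r4=0x81
body[1] mov  r1, #0x51 → r1=0x51
body[2] add  r4, r3, #18 → r4=0x16
body[3] xor  r1, r2, r0 → r1=0x0f
epilogue: pop r4=0x7d, sp=0x7a
r1 is caller-saved → body value

REG = 0x0f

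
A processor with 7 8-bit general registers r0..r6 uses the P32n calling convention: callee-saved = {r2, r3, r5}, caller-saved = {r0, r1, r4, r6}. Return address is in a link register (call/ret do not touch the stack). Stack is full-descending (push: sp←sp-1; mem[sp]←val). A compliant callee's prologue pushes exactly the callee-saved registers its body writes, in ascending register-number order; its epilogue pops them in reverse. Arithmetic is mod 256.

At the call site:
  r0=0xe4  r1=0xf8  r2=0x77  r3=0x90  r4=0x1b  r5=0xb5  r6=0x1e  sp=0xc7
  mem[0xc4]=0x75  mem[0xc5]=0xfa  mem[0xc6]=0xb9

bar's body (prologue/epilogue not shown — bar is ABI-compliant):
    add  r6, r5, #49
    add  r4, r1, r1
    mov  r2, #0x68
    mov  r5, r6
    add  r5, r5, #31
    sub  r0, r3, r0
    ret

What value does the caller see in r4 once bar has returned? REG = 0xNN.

prologue: push r2 → mem[0xc6]=0x77, sp=0xc6
prologue: push r5 → mem[0xc5]=0xb5, sp=0xc5
body[0] add  r6, r5, #49 → r6=0xe6
body[1] add  r4, r1, r1 → r4=0xf0
body[2] mov  r2, #0x68 → r2=0x68
body[3] mov  r5, r6 → r5=0xe6
body[4] add  r5, r5, #31 → r5=0x05
body[5] sub  r0, r3, r0 → r0=0xac
epilogue: pop r5=0xb5, sp=0xc6
epilogue: pop r2=0x77, sp=0xc7
r4 is caller-saved → body value

REG = 0xf0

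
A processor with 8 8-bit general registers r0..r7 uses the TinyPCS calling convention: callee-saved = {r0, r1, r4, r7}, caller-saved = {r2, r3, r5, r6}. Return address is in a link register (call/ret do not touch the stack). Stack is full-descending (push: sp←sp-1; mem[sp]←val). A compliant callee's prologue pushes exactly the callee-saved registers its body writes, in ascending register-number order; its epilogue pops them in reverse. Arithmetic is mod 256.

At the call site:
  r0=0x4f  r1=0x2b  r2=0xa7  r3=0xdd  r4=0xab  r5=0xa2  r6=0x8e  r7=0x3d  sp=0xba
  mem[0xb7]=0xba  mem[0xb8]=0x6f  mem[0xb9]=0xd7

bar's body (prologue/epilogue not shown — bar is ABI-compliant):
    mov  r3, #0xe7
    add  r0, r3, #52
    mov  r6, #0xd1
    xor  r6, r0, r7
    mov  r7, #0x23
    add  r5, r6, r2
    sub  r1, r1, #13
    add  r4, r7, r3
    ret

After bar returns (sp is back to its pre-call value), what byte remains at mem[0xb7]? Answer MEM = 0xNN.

MEM = 0xab

prologue: push r0 → mem[0xb9]=0x4f, sp=0xb9
prologue: push r1 → mem[0xb8]=0x2b, sp=0xb8
prologue: push r4 → mem[0xb7]=0xab, sp=0xb7
prologue: push r7 → mem[0xb6]=0x3d, sp=0xb6
body[0] mov  r3, #0xe7 → r3=0xe7
body[1] add  r0, r3, #52 → r0=0x1b
body[2] mov  r6, #0xd1 → r6=0xd1
body[3] xor  r6, r0, r7 → r6=0x26
body[4] mov  r7, #0x23 → r7=0x23
body[5] add  r5, r6, r2 → r5=0xcd
body[6] sub  r1, r1, #13 → r1=0x1e
body[7] add  r4, r7, r3 → r4=0x0a
epilogue: pop r7=0x3d, sp=0xb7
epilogue: pop r4=0xab, sp=0xb8
epilogue: pop r1=0x2b, sp=0xb9
epilogue: pop r0=0x4f, sp=0xba
prologue pushed ['r0', 'r1', 'r4', 'r7'] at ['0xb9', '0xb8', '0xb7', '0xb6']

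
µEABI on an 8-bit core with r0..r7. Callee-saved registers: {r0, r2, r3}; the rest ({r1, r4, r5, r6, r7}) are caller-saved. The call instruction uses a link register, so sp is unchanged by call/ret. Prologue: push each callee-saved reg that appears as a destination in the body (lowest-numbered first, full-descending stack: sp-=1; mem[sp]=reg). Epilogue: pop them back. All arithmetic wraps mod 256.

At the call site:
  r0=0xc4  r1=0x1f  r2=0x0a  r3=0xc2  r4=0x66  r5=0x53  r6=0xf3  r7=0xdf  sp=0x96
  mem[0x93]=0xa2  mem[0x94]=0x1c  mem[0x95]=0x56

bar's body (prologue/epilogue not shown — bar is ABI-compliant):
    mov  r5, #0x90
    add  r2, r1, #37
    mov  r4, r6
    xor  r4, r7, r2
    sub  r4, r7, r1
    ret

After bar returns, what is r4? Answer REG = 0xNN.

REG = 0xc0

prologue: push r2 -> mem[0x95]=0x0a, sp=0x95
body[0] mov  r5, #0x90 -> r5=0x90
body[1] add  r2, r1, #37 -> r2=0x44
body[2] mov  r4, r6 -> r4=0xf3
body[3] xor  r4, r7, r2 -> r4=0x9b
body[4] sub  r4, r7, r1 -> r4=0xc0
epilogue: pop r2=0x0a, sp=0x96
r4 is caller-saved -> body value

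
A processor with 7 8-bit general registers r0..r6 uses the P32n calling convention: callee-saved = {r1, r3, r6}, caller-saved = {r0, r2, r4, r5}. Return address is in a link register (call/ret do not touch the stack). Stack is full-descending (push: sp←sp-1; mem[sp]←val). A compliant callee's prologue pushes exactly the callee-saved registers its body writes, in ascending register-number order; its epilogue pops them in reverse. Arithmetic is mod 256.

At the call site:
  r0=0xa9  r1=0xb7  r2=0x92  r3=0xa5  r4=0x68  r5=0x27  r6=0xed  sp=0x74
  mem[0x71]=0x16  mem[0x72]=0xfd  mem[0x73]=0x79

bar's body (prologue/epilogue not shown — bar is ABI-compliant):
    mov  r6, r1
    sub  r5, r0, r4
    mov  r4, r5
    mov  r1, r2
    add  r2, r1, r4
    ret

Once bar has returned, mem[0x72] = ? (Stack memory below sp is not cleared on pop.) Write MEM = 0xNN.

prologue: push r1 → mem[0x73]=0xb7, sp=0x73
prologue: push r6 → mem[0x72]=0xed, sp=0x72
body[0] mov  r6, r1 → r6=0xb7
body[1] sub  r5, r0, r4 → r5=0x41
body[2] mov  r4, r5 → r4=0x41
body[3] mov  r1, r2 → r1=0x92
body[4] add  r2, r1, r4 → r2=0xd3
epilogue: pop r6=0xed, sp=0x73
epilogue: pop r1=0xb7, sp=0x74
prologue pushed ['r1', 'r6'] at ['0x73', '0x72']

MEM = 0xed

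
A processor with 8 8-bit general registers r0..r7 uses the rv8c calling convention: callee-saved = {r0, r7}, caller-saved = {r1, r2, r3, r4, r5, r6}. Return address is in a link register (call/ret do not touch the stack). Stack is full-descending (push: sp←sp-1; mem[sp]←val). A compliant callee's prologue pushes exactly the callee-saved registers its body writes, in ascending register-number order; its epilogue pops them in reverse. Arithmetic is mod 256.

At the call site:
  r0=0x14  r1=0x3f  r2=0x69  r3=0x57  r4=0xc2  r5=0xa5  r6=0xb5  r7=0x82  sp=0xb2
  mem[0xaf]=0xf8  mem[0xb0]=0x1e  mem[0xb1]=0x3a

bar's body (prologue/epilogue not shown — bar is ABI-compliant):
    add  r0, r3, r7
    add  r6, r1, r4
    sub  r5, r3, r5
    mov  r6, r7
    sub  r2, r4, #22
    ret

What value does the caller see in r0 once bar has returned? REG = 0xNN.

prologue: push r0 → mem[0xb1]=0x14, sp=0xb1
body[0] add  r0, r3, r7 → r0=0xd9
body[1] add  r6, r1, r4 → r6=0x01
body[2] sub  r5, r3, r5 → r5=0xb2
body[3] mov  r6, r7 → r6=0x82
body[4] sub  r2, r4, #22 → r2=0xac
epilogue: pop r0=0x14, sp=0xb2
r0 is callee-saved → restored

REG = 0x14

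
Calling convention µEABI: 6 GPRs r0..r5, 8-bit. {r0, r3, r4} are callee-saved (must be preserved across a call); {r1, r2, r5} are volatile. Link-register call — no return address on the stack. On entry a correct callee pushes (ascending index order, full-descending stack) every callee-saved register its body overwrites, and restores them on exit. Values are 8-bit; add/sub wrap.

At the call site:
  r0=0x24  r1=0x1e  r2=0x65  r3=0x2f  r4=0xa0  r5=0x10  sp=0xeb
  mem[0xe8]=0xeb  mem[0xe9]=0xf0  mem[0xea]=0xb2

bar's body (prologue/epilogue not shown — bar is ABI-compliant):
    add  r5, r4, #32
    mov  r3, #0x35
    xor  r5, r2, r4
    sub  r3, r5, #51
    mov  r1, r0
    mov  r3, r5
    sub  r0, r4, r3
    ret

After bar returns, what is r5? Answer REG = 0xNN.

REG = 0xc5

prologue: push r0 → mem[0xea]=0x24, sp=0xea
prologue: push r3 → mem[0xe9]=0x2f, sp=0xe9
body[0] add  r5, r4, #32 → r5=0xc0
body[1] mov  r3, #0x35 → r3=0x35
body[2] xor  r5, r2, r4 → r5=0xc5
body[3] sub  r3, r5, #51 → r3=0x92
body[4] mov  r1, r0 → r1=0x24
body[5] mov  r3, r5 → r3=0xc5
body[6] sub  r0, r4, r3 → r0=0xdb
epilogue: pop r3=0x2f, sp=0xea
epilogue: pop r0=0x24, sp=0xeb
r5 is caller-saved → body value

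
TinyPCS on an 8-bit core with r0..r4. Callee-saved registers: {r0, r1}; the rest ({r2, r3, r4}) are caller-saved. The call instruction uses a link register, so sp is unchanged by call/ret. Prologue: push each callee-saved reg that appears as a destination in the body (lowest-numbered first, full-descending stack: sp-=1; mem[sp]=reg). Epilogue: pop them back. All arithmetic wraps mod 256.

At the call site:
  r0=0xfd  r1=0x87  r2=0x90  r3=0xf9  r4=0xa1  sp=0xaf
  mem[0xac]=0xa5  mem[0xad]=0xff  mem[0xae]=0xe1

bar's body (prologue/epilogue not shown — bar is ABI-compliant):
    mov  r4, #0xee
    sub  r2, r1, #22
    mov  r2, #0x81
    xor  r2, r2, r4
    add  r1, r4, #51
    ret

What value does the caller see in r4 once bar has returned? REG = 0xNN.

REG = 0xee

prologue: push r1 -> mem[0xae]=0x87, sp=0xae
body[0] mov  r4, #0xee -> r4=0xee
body[1] sub  r2, r1, #22 -> r2=0x71
body[2] mov  r2, #0x81 -> r2=0x81
body[3] xor  r2, r2, r4 -> r2=0x6f
body[4] add  r1, r4, #51 -> r1=0x21
epilogue: pop r1=0x87, sp=0xaf
r4 is caller-saved -> body value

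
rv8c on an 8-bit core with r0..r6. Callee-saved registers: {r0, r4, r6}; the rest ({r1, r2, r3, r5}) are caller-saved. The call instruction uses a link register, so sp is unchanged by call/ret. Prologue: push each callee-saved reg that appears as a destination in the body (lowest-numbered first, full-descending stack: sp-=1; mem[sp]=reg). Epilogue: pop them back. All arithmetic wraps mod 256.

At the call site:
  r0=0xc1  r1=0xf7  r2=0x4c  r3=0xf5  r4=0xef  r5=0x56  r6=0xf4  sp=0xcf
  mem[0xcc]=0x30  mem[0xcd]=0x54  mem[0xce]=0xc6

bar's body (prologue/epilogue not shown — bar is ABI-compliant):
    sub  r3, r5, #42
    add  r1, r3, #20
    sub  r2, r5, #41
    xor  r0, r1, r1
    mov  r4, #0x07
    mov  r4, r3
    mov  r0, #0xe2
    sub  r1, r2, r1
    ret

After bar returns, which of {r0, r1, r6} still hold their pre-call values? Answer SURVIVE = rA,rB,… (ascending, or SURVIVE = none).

SURVIVE = r0,r6

prologue: push r0 → mem[0xce]=0xc1, sp=0xce
prologue: push r4 → mem[0xcd]=0xef, sp=0xcd
body[0] sub  r3, r5, #42 → r3=0x2c
body[1] add  r1, r3, #20 → r1=0x40
body[2] sub  r2, r5, #41 → r2=0x2d
body[3] xor  r0, r1, r1 → r0=0x00
body[4] mov  r4, #0x07 → r4=0x07
body[5] mov  r4, r3 → r4=0x2c
body[6] mov  r0, #0xe2 → r0=0xe2
body[7] sub  r1, r2, r1 → r1=0xed
epilogue: pop r4=0xef, sp=0xce
epilogue: pop r0=0xc1, sp=0xcf
r0: callee-saved, written=True
r1: caller-saved, written=True
r6: callee-saved, written=False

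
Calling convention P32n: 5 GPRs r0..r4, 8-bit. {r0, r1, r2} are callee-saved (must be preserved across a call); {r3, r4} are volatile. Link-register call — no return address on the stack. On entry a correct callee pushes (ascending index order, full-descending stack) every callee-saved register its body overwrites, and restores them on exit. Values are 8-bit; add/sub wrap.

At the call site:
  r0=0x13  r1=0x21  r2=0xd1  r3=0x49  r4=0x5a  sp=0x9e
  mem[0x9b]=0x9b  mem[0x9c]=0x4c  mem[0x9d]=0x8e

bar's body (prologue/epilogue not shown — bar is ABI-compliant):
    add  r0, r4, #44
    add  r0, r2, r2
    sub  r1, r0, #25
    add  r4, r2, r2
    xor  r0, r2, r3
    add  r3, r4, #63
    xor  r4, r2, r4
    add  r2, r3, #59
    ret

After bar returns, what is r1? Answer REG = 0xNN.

prologue: push r0 -> mem[0x9d]=0x13, sp=0x9d
prologue: push r1 -> mem[0x9c]=0x21, sp=0x9c
prologue: push r2 -> mem[0x9b]=0xd1, sp=0x9b
body[0] add  r0, r4, #44 -> r0=0x86
body[1] add  r0, r2, r2 -> r0=0xa2
body[2] sub  r1, r0, #25 -> r1=0x89
body[3] add  r4, r2, r2 -> r4=0xa2
body[4] xor  r0, r2, r3 -> r0=0x98
body[5] add  r3, r4, #63 -> r3=0xe1
body[6] xor  r4, r2, r4 -> r4=0x73
body[7] add  r2, r3, #59 -> r2=0x1c
epilogue: pop r2=0xd1, sp=0x9c
epilogue: pop r1=0x21, sp=0x9d
epilogue: pop r0=0x13, sp=0x9e
r1 is callee-saved -> restored

REG = 0x21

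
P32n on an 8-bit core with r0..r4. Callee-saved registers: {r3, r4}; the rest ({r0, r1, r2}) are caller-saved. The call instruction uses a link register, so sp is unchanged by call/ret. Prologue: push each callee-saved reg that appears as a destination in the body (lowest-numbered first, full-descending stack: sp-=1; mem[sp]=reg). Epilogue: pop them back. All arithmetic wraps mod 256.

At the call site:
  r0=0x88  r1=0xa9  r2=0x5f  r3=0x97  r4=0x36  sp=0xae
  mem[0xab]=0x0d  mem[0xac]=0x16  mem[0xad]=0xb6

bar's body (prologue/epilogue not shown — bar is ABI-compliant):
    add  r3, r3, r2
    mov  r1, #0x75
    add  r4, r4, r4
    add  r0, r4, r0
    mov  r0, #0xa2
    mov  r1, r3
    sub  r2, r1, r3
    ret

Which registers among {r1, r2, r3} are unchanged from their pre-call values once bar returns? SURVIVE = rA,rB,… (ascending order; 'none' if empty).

SURVIVE = r3

prologue: push r3 → mem[0xad]=0x97, sp=0xad
prologue: push r4 → mem[0xac]=0x36, sp=0xac
body[0] add  r3, r3, r2 → r3=0xf6
body[1] mov  r1, #0x75 → r1=0x75
body[2] add  r4, r4, r4 → r4=0x6c
body[3] add  r0, r4, r0 → r0=0xf4
body[4] mov  r0, #0xa2 → r0=0xa2
body[5] mov  r1, r3 → r1=0xf6
body[6] sub  r2, r1, r3 → r2=0x00
epilogue: pop r4=0x36, sp=0xad
epilogue: pop r3=0x97, sp=0xae
r1: caller-saved, written=True
r2: caller-saved, written=True
r3: callee-saved, written=True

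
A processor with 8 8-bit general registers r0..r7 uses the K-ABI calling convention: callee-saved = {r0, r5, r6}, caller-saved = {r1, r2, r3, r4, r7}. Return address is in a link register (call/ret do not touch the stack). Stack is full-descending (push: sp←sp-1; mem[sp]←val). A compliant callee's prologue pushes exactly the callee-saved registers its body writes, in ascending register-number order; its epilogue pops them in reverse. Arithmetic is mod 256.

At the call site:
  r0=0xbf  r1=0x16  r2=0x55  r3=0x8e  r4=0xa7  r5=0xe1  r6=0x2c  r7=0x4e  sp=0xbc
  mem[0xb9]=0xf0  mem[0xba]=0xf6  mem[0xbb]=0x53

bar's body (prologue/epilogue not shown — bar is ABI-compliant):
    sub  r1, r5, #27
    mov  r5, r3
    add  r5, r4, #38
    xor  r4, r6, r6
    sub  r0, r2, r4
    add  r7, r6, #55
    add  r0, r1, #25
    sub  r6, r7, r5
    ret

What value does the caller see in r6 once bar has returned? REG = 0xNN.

prologue: push r0 → mem[0xbb]=0xbf, sp=0xbb
prologue: push r5 → mem[0xba]=0xe1, sp=0xba
prologue: push r6 → mem[0xb9]=0x2c, sp=0xb9
body[0] sub  r1, r5, #27 → r1=0xc6
body[1] mov  r5, r3 → r5=0x8e
body[2] add  r5, r4, #38 → r5=0xcd
body[3] xor  r4, r6, r6 → r4=0x00
body[4] sub  r0, r2, r4 → r0=0x55
body[5] add  r7, r6, #55 → r7=0x63
body[6] add  r0, r1, #25 → r0=0xdf
body[7] sub  r6, r7, r5 → r6=0x96
epilogue: pop r6=0x2c, sp=0xba
epilogue: pop r5=0xe1, sp=0xbb
epilogue: pop r0=0xbf, sp=0xbc
r6 is callee-saved → restored

REG = 0x2c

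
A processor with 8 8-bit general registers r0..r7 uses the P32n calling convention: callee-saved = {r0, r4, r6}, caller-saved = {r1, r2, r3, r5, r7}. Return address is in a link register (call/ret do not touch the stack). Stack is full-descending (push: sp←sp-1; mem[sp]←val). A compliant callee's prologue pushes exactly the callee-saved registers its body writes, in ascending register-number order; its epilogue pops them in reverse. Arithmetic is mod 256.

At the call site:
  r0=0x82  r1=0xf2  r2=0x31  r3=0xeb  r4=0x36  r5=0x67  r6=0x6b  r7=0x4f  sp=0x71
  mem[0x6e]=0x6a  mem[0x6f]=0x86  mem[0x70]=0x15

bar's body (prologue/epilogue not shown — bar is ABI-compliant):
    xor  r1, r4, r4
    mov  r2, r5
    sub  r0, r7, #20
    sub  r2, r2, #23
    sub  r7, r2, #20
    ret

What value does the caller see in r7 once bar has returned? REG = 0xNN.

prologue: push r0 → mem[0x70]=0x82, sp=0x70
body[0] xor  r1, r4, r4 → r1=0x00
body[1] mov  r2, r5 → r2=0x67
body[2] sub  r0, r7, #20 → r0=0x3b
body[3] sub  r2, r2, #23 → r2=0x50
body[4] sub  r7, r2, #20 → r7=0x3c
epilogue: pop r0=0x82, sp=0x71
r7 is caller-saved → body value

REG = 0x3c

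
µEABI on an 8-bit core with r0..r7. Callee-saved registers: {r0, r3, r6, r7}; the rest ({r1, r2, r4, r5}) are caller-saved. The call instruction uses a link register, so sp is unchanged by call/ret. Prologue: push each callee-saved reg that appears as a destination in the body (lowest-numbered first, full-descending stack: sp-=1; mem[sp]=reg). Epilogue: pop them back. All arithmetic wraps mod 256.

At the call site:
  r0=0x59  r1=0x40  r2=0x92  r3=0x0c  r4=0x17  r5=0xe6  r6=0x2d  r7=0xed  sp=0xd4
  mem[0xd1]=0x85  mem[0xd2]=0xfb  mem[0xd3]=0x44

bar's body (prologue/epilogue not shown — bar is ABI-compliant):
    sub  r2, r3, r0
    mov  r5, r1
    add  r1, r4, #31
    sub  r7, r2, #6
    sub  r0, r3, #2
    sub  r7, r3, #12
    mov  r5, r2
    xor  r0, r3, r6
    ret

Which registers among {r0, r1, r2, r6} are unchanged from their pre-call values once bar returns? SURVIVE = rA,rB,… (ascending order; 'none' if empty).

SURVIVE = r0,r6

prologue: push r0 -> mem[0xd3]=0x59, sp=0xd3
prologue: push r7 -> mem[0xd2]=0xed, sp=0xd2
body[0] sub  r2, r3, r0 -> r2=0xb3
body[1] mov  r5, r1 -> r5=0x40
body[2] add  r1, r4, #31 -> r1=0x36
body[3] sub  r7, r2, #6 -> r7=0xad
body[4] sub  r0, r3, #2 -> r0=0x0a
body[5] sub  r7, r3, #12 -> r7=0x00
body[6] mov  r5, r2 -> r5=0xb3
body[7] xor  r0, r3, r6 -> r0=0x21
epilogue: pop r7=0xed, sp=0xd3
epilogue: pop r0=0x59, sp=0xd4
r0: callee-saved, written=True
r1: caller-saved, written=True
r2: caller-saved, written=True
r6: callee-saved, written=False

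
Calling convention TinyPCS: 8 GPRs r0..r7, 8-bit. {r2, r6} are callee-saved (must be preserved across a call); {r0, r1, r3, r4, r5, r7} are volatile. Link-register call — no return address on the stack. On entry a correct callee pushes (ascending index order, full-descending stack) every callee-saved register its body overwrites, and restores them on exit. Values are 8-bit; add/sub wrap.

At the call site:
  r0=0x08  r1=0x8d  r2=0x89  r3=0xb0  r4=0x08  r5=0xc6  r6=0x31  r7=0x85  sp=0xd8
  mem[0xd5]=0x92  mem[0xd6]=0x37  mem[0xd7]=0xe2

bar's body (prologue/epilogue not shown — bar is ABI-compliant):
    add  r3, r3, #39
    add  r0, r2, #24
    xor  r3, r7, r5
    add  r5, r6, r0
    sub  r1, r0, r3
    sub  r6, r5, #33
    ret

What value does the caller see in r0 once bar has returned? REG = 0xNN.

REG = 0xa1

prologue: push r6 → mem[0xd7]=0x31, sp=0xd7
body[0] add  r3, r3, #39 → r3=0xd7
body[1] add  r0, r2, #24 → r0=0xa1
body[2] xor  r3, r7, r5 → r3=0x43
body[3] add  r5, r6, r0 → r5=0xd2
body[4] sub  r1, r0, r3 → r1=0x5e
body[5] sub  r6, r5, #33 → r6=0xb1
epilogue: pop r6=0x31, sp=0xd8
r0 is caller-saved → body value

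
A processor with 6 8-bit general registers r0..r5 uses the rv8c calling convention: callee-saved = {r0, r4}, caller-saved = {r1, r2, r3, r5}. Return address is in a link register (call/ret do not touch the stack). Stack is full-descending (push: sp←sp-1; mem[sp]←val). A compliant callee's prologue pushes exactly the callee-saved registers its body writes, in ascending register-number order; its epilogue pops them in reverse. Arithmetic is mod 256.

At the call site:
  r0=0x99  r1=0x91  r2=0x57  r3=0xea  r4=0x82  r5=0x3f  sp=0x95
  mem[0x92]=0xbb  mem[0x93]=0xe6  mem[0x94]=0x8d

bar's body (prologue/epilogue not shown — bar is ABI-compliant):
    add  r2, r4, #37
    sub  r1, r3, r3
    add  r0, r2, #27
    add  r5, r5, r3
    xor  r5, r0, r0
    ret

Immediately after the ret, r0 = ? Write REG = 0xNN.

prologue: push r0 -> mem[0x94]=0x99, sp=0x94
body[0] add  r2, r4, #37 -> r2=0xa7
body[1] sub  r1, r3, r3 -> r1=0x00
body[2] add  r0, r2, #27 -> r0=0xc2
body[3] add  r5, r5, r3 -> r5=0x29
body[4] xor  r5, r0, r0 -> r5=0x00
epilogue: pop r0=0x99, sp=0x95
r0 is callee-saved -> restored

REG = 0x99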